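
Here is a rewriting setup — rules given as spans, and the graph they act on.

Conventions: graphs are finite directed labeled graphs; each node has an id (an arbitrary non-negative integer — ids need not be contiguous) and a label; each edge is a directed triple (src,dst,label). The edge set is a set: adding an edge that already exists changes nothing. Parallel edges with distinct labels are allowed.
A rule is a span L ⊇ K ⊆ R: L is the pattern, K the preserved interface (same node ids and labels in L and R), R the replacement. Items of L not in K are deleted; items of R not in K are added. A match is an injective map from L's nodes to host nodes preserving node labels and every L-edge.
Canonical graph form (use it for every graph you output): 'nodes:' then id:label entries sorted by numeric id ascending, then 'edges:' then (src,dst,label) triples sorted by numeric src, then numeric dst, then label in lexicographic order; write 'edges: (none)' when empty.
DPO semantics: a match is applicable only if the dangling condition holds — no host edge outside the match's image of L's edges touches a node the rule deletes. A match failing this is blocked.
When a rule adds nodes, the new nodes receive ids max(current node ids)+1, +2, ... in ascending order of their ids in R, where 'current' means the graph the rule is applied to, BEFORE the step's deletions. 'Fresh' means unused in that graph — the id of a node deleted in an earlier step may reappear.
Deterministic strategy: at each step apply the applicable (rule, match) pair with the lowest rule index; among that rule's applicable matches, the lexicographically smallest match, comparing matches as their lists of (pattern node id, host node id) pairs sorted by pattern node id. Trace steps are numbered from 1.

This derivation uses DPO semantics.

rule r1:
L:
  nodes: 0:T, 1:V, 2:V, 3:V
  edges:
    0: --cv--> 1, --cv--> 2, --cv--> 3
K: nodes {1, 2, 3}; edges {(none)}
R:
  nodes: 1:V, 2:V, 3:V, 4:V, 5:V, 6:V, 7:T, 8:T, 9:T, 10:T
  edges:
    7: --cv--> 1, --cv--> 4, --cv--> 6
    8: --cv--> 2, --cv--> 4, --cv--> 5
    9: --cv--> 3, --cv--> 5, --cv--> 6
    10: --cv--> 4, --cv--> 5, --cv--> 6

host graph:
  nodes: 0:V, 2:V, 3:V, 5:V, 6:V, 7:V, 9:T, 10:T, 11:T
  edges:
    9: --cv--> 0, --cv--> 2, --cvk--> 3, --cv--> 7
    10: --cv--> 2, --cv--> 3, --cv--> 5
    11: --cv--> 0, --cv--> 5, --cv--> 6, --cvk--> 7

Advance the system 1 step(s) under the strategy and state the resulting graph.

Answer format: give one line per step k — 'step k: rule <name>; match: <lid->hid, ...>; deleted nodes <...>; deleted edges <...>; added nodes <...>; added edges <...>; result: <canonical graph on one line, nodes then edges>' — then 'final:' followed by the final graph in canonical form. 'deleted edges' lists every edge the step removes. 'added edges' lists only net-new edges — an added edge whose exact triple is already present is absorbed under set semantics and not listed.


step 1: rule r1; match: 0->10, 1->2, 2->3, 3->5; deleted nodes 10; deleted edges (10,2,cv); (10,3,cv); (10,5,cv); added nodes 12, 13, 14, 15, 16, 17, 18; added edges (15,2,cv); (15,12,cv); (15,14,cv); (16,3,cv); (16,12,cv); (16,13,cv); (17,5,cv); (17,13,cv); (17,14,cv); (18,12,cv); (18,13,cv); (18,14,cv); result: nodes: 0:V, 2:V, 3:V, 5:V, 6:V, 7:V, 9:T, 11:T, 12:V, 13:V, 14:V, 15:T, 16:T, 17:T, 18:T edges: (9,0,cv); (9,2,cv); (9,3,cvk); (9,7,cv); (11,0,cv); (11,5,cv); (11,6,cv); (11,7,cvk); (15,2,cv); (15,12,cv); (15,14,cv); (16,3,cv); (16,12,cv); (16,13,cv); (17,5,cv); (17,13,cv); (17,14,cv); (18,12,cv); (18,13,cv); (18,14,cv)
final:
nodes: 0:V, 2:V, 3:V, 5:V, 6:V, 7:V, 9:T, 11:T, 12:V, 13:V, 14:V, 15:T, 16:T, 17:T, 18:T
edges: (9,0,cv); (9,2,cv); (9,3,cvk); (9,7,cv); (11,0,cv); (11,5,cv); (11,6,cv); (11,7,cvk); (15,2,cv); (15,12,cv); (15,14,cv); (16,3,cv); (16,12,cv); (16,13,cv); (17,5,cv); (17,13,cv); (17,14,cv); (18,12,cv); (18,13,cv); (18,14,cv)


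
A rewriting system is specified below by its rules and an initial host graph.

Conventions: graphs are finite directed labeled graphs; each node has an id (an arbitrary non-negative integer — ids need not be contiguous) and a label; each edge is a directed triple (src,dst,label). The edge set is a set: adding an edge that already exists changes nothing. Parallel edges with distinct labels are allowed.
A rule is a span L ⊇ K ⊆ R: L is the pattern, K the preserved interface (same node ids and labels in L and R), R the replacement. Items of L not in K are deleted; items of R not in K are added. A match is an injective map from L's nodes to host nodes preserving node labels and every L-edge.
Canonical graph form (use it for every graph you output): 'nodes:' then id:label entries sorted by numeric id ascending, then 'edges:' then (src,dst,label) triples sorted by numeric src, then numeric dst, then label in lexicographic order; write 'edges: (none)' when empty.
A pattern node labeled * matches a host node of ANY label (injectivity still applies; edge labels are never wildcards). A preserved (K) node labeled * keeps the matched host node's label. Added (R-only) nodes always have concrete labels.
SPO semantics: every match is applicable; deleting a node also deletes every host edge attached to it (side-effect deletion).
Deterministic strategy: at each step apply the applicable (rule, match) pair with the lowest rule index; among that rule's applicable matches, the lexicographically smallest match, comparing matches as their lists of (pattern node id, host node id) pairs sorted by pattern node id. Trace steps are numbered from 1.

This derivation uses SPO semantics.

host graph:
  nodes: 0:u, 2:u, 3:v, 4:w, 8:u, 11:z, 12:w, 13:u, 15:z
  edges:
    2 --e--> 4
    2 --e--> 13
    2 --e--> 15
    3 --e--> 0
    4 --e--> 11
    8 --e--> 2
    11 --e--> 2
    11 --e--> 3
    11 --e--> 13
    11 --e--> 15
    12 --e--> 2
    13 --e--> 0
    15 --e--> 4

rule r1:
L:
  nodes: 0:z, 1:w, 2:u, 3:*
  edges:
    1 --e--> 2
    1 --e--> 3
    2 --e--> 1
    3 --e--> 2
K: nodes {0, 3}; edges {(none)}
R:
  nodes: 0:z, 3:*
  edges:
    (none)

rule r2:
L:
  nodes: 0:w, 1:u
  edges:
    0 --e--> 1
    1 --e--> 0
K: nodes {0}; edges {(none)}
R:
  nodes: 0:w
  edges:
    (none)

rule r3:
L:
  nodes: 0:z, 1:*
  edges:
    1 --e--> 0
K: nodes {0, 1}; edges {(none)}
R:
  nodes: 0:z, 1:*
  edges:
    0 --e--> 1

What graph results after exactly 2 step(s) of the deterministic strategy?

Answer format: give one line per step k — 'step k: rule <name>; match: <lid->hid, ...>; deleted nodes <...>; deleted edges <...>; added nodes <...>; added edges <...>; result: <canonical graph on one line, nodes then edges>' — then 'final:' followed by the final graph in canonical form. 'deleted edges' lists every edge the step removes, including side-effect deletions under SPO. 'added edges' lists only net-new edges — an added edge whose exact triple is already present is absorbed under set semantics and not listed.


step 1: rule r3; match: 0->11, 1->4; deleted nodes (none); deleted edges (4,11,e); added nodes (none); added edges (11,4,e); result: nodes: 0:u, 2:u, 3:v, 4:w, 8:u, 11:z, 12:w, 13:u, 15:z edges: (2,4,e); (2,13,e); (2,15,e); (3,0,e); (8,2,e); (11,2,e); (11,3,e); (11,4,e); (11,13,e); (11,15,e); (12,2,e); (13,0,e); (15,4,e)
step 2: rule r3; match: 0->15, 1->2; deleted nodes (none); deleted edges (2,15,e); added nodes (none); added edges (15,2,e); result: nodes: 0:u, 2:u, 3:v, 4:w, 8:u, 11:z, 12:w, 13:u, 15:z edges: (2,4,e); (2,13,e); (3,0,e); (8,2,e); (11,2,e); (11,3,e); (11,4,e); (11,13,e); (11,15,e); (12,2,e); (13,0,e); (15,2,e); (15,4,e)
final:
nodes: 0:u, 2:u, 3:v, 4:w, 8:u, 11:z, 12:w, 13:u, 15:z
edges: (2,4,e); (2,13,e); (3,0,e); (8,2,e); (11,2,e); (11,3,e); (11,4,e); (11,13,e); (11,15,e); (12,2,e); (13,0,e); (15,2,e); (15,4,e)


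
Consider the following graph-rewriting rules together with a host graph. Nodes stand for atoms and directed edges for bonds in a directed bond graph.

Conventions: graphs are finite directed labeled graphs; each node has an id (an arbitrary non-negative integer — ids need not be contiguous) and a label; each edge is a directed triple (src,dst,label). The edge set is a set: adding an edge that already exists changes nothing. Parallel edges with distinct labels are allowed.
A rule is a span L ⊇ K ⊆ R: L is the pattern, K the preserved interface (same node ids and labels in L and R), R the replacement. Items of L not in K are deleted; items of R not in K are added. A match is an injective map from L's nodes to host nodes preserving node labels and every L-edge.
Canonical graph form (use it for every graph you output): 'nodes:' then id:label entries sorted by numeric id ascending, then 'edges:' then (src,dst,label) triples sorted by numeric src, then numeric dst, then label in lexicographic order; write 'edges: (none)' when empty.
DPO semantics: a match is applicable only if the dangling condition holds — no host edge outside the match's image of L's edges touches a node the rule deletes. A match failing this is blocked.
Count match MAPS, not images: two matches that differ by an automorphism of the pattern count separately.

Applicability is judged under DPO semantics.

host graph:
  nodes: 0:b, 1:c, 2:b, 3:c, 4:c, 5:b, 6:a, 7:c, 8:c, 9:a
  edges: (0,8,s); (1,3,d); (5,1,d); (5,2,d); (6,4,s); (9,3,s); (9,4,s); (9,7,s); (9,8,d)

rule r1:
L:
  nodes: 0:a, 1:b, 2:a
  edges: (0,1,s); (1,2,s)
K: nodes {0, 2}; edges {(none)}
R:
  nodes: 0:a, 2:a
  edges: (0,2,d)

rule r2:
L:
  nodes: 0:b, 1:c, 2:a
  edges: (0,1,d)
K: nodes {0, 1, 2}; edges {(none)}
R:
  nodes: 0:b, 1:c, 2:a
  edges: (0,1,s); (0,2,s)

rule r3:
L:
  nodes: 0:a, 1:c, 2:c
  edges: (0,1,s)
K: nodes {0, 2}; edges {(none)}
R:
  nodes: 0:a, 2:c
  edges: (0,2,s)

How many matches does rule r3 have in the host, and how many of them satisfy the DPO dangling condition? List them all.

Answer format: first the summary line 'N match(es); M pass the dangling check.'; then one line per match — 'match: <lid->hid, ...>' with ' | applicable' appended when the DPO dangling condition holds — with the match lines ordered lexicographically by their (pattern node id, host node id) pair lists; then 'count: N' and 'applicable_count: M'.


16 match(es); 4 pass the dangling check.
match: 0->6, 1->4, 2->1
match: 0->6, 1->4, 2->3
match: 0->6, 1->4, 2->7
match: 0->6, 1->4, 2->8
match: 0->9, 1->3, 2->1
match: 0->9, 1->3, 2->4
match: 0->9, 1->3, 2->7
match: 0->9, 1->3, 2->8
match: 0->9, 1->4, 2->1
match: 0->9, 1->4, 2->3
match: 0->9, 1->4, 2->7
match: 0->9, 1->4, 2->8
match: 0->9, 1->7, 2->1 | applicable
match: 0->9, 1->7, 2->3 | applicable
match: 0->9, 1->7, 2->4 | applicable
match: 0->9, 1->7, 2->8 | applicable
count: 16
applicable_count: 4


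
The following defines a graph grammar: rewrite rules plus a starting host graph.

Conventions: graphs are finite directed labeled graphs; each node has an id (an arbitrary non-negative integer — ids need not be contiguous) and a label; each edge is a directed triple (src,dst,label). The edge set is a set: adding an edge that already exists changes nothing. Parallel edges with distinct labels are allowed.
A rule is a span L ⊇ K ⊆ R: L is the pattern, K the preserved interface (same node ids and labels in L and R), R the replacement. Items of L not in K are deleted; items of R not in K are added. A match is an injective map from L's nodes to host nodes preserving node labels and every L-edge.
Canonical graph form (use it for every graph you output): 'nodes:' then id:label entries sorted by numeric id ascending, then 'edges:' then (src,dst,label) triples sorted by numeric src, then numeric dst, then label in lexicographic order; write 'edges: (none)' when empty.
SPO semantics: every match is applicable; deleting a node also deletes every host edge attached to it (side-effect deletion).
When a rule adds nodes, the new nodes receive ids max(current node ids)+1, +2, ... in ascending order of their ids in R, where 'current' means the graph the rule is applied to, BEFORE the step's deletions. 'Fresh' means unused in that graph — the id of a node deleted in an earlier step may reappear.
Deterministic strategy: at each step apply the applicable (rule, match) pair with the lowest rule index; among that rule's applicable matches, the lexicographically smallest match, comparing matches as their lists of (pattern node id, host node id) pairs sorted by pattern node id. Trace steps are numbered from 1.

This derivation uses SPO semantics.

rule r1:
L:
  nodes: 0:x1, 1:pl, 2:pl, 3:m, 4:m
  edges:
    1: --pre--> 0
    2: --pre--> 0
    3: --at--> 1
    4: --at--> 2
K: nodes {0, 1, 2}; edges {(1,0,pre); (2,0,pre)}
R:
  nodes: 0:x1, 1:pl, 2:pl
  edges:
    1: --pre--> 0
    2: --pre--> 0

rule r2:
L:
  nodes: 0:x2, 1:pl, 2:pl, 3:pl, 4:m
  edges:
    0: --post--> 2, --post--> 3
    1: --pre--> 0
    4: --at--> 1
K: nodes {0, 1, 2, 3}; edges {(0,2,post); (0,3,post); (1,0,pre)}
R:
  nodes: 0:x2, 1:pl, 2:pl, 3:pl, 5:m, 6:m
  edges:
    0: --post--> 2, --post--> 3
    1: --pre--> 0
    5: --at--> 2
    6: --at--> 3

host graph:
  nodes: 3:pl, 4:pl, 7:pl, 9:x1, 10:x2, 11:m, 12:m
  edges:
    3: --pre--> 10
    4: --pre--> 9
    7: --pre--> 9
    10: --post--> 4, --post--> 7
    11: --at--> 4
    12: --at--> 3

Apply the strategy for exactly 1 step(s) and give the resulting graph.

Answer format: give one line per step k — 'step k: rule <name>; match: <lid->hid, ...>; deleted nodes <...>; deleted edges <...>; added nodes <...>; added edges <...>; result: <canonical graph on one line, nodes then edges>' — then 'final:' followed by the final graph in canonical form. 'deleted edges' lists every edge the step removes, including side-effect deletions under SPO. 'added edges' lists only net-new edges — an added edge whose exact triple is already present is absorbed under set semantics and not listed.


step 1: rule r2; match: 0->10, 1->3, 2->4, 3->7, 4->12; deleted nodes 12; deleted edges (12,3,at); added nodes 13, 14; added edges (13,4,at); (14,7,at); result: nodes: 3:pl, 4:pl, 7:pl, 9:x1, 10:x2, 11:m, 13:m, 14:m edges: (3,10,pre); (4,9,pre); (7,9,pre); (10,4,post); (10,7,post); (11,4,at); (13,4,at); (14,7,at)
final:
nodes: 3:pl, 4:pl, 7:pl, 9:x1, 10:x2, 11:m, 13:m, 14:m
edges: (3,10,pre); (4,9,pre); (7,9,pre); (10,4,post); (10,7,post); (11,4,at); (13,4,at); (14,7,at)


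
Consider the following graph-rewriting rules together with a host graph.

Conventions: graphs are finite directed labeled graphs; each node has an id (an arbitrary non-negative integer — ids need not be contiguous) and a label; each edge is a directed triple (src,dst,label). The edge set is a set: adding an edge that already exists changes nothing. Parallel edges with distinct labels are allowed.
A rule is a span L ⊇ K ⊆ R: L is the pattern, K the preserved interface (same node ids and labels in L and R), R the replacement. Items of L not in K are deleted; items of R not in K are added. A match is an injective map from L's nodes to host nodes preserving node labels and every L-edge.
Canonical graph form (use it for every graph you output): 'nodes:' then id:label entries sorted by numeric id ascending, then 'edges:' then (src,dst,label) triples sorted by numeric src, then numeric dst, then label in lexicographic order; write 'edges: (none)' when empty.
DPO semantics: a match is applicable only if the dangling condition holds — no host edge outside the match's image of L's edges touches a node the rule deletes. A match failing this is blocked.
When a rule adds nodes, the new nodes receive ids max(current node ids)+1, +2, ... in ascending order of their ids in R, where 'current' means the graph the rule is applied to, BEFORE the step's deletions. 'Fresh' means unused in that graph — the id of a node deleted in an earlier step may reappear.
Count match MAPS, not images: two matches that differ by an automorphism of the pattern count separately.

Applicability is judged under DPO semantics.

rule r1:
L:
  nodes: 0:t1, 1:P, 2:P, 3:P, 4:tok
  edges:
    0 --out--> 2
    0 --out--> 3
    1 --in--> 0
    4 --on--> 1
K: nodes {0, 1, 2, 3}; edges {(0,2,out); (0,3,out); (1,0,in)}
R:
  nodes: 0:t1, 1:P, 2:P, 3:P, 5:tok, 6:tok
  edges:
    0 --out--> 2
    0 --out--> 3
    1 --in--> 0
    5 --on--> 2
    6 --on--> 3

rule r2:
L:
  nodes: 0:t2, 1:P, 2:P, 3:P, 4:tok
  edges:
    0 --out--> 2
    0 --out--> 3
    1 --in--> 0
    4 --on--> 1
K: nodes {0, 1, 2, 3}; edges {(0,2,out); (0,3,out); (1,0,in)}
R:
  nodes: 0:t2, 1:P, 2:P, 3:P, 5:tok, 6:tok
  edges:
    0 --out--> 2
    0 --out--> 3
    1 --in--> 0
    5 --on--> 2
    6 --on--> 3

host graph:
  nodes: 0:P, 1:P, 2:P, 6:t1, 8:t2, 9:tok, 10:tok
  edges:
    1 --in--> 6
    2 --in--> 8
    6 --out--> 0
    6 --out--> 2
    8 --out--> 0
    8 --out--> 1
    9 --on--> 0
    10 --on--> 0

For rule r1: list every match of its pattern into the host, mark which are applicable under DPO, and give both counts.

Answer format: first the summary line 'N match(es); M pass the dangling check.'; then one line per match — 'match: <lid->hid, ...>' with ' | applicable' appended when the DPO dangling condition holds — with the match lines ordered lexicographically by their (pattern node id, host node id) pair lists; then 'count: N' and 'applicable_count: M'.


0 match(es); 0 pass the dangling check.
count: 0
applicable_count: 0


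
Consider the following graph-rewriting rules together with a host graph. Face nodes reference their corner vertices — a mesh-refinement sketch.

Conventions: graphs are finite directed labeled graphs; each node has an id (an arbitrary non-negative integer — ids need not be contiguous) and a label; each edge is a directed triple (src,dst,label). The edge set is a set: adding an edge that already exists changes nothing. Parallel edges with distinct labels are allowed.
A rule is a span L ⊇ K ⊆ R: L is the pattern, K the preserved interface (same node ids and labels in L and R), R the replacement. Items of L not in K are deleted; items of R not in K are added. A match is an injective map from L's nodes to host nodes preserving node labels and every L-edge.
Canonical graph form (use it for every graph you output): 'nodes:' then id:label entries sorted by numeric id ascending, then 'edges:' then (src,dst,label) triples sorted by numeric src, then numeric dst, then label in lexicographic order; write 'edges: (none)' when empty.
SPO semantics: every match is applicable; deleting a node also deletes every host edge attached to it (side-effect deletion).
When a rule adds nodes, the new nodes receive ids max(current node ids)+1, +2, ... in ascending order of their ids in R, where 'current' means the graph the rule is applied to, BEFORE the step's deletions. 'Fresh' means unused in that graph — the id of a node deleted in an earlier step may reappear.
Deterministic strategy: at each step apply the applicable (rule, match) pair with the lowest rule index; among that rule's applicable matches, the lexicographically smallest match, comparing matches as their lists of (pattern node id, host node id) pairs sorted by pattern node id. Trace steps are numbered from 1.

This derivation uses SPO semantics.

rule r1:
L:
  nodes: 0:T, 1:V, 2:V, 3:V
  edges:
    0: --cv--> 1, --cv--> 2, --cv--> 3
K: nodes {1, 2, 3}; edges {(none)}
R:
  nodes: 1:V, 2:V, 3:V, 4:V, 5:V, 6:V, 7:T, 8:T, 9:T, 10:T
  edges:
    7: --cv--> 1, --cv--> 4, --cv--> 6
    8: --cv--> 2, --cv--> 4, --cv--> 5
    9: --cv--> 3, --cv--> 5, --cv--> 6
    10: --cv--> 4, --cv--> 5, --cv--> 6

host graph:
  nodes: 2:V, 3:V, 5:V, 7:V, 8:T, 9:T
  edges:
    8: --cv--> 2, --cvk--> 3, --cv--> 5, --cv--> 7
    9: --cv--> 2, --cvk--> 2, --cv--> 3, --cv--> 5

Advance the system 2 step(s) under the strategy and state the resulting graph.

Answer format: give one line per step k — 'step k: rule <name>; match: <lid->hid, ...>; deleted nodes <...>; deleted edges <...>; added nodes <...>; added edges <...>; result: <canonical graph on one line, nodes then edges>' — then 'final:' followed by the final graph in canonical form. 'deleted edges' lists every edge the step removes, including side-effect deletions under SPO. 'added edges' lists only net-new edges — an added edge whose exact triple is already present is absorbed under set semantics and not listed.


step 1: rule r1; match: 0->8, 1->2, 2->5, 3->7; deleted nodes 8; deleted edges (8,2,cv); (8,3,cvk); (8,5,cv); (8,7,cv); added nodes 10, 11, 12, 13, 14, 15, 16; added edges (13,2,cv); (13,10,cv); (13,12,cv); (14,5,cv); (14,10,cv); (14,11,cv); (15,7,cv); (15,11,cv); (15,12,cv); (16,10,cv); (16,11,cv); (16,12,cv); result: nodes: 2:V, 3:V, 5:V, 7:V, 9:T, 10:V, 11:V, 12:V, 13:T, 14:T, 15:T, 16:T edges: (9,2,cv); (9,2,cvk); (9,3,cv); (9,5,cv); (13,2,cv); (13,10,cv); (13,12,cv); (14,5,cv); (14,10,cv); (14,11,cv); (15,7,cv); (15,11,cv); (15,12,cv); (16,10,cv); (16,11,cv); (16,12,cv)
step 2: rule r1; match: 0->9, 1->2, 2->3, 3->5; deleted nodes 9; deleted edges (9,2,cv); (9,2,cvk); (9,3,cv); (9,5,cv); added nodes 17, 18, 19, 20, 21, 22, 23; added edges (20,2,cv); (20,17,cv); (20,19,cv); (21,3,cv); (21,17,cv); (21,18,cv); (22,5,cv); (22,18,cv); (22,19,cv); (23,17,cv); (23,18,cv); (23,19,cv); result: nodes: 2:V, 3:V, 5:V, 7:V, 10:V, 11:V, 12:V, 13:T, 14:T, 15:T, 16:T, 17:V, 18:V, 19:V, 20:T, 21:T, 22:T, 23:T edges: (13,2,cv); (13,10,cv); (13,12,cv); (14,5,cv); (14,10,cv); (14,11,cv); (15,7,cv); (15,11,cv); (15,12,cv); (16,10,cv); (16,11,cv); (16,12,cv); (20,2,cv); (20,17,cv); (20,19,cv); (21,3,cv); (21,17,cv); (21,18,cv); (22,5,cv); (22,18,cv); (22,19,cv); (23,17,cv); (23,18,cv); (23,19,cv)
final:
nodes: 2:V, 3:V, 5:V, 7:V, 10:V, 11:V, 12:V, 13:T, 14:T, 15:T, 16:T, 17:V, 18:V, 19:V, 20:T, 21:T, 22:T, 23:T
edges: (13,2,cv); (13,10,cv); (13,12,cv); (14,5,cv); (14,10,cv); (14,11,cv); (15,7,cv); (15,11,cv); (15,12,cv); (16,10,cv); (16,11,cv); (16,12,cv); (20,2,cv); (20,17,cv); (20,19,cv); (21,3,cv); (21,17,cv); (21,18,cv); (22,5,cv); (22,18,cv); (22,19,cv); (23,17,cv); (23,18,cv); (23,19,cv)


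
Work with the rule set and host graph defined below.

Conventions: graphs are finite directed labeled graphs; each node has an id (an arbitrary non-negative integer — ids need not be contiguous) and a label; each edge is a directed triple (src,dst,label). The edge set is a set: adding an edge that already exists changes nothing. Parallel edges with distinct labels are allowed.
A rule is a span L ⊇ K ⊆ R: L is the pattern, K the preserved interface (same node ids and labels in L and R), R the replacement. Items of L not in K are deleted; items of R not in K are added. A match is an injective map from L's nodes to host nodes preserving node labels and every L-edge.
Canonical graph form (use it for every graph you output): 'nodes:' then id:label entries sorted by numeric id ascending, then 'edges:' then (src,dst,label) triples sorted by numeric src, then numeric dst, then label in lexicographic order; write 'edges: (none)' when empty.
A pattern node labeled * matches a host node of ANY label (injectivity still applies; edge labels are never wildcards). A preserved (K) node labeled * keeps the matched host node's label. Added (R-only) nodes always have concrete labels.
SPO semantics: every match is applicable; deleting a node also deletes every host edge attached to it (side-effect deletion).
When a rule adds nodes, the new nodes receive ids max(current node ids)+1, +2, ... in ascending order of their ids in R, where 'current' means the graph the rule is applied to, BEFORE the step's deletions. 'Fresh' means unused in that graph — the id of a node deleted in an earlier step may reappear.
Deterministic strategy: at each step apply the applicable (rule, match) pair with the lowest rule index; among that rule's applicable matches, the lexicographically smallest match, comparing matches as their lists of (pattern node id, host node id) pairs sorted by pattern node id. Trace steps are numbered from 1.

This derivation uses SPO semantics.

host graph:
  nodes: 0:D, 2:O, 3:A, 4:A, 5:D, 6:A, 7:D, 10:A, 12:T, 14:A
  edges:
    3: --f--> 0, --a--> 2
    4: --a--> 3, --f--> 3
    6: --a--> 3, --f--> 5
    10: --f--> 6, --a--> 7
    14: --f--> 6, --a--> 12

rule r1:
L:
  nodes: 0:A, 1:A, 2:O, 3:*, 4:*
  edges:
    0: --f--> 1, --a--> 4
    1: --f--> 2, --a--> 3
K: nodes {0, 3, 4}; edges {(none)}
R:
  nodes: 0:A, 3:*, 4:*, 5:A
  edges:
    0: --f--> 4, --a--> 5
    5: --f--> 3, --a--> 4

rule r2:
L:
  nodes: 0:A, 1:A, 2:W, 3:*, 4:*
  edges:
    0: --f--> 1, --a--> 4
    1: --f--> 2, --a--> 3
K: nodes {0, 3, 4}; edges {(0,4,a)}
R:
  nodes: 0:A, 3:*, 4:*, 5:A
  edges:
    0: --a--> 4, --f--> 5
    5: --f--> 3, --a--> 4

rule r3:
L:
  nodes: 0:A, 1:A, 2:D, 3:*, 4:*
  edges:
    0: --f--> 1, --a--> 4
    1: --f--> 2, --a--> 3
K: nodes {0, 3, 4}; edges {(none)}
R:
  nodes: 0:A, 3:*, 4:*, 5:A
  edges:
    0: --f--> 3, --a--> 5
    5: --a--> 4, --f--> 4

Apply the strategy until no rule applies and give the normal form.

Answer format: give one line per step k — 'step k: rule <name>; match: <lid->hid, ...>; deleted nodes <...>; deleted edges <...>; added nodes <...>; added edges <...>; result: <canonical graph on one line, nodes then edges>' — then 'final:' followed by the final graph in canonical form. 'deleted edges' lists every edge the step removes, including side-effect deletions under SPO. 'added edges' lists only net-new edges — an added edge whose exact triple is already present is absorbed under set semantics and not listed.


step 1: rule r3; match: 0->10, 1->6, 2->5, 3->3, 4->7; deleted nodes 5, 6; deleted edges (6,3,a); (6,5,f); (10,6,f); (10,7,a); (14,6,f); added nodes 15; added edges (10,3,f); (10,15,a); (15,7,a); (15,7,f); result: nodes: 0:D, 2:O, 3:A, 4:A, 7:D, 10:A, 12:T, 14:A, 15:A edges: (3,0,f); (3,2,a); (4,3,a); (4,3,f); (10,3,f); (10,15,a); (14,12,a); (15,7,a); (15,7,f)
step 2: rule r3; match: 0->10, 1->3, 2->0, 3->2, 4->15; deleted nodes 0, 3; deleted edges (3,0,f); (3,2,a); (4,3,a); (4,3,f); (10,3,f); (10,15,a); added nodes 16; added edges (10,2,f); (10,16,a); (16,15,a); (16,15,f); result: nodes: 2:O, 4:A, 7:D, 10:A, 12:T, 14:A, 15:A, 16:A edges: (10,2,f); (10,16,a); (14,12,a); (15,7,a); (15,7,f); (16,15,a); (16,15,f)
final:
nodes: 2:O, 4:A, 7:D, 10:A, 12:T, 14:A, 15:A, 16:A
edges: (10,2,f); (10,16,a); (14,12,a); (15,7,a); (15,7,f); (16,15,a); (16,15,f)


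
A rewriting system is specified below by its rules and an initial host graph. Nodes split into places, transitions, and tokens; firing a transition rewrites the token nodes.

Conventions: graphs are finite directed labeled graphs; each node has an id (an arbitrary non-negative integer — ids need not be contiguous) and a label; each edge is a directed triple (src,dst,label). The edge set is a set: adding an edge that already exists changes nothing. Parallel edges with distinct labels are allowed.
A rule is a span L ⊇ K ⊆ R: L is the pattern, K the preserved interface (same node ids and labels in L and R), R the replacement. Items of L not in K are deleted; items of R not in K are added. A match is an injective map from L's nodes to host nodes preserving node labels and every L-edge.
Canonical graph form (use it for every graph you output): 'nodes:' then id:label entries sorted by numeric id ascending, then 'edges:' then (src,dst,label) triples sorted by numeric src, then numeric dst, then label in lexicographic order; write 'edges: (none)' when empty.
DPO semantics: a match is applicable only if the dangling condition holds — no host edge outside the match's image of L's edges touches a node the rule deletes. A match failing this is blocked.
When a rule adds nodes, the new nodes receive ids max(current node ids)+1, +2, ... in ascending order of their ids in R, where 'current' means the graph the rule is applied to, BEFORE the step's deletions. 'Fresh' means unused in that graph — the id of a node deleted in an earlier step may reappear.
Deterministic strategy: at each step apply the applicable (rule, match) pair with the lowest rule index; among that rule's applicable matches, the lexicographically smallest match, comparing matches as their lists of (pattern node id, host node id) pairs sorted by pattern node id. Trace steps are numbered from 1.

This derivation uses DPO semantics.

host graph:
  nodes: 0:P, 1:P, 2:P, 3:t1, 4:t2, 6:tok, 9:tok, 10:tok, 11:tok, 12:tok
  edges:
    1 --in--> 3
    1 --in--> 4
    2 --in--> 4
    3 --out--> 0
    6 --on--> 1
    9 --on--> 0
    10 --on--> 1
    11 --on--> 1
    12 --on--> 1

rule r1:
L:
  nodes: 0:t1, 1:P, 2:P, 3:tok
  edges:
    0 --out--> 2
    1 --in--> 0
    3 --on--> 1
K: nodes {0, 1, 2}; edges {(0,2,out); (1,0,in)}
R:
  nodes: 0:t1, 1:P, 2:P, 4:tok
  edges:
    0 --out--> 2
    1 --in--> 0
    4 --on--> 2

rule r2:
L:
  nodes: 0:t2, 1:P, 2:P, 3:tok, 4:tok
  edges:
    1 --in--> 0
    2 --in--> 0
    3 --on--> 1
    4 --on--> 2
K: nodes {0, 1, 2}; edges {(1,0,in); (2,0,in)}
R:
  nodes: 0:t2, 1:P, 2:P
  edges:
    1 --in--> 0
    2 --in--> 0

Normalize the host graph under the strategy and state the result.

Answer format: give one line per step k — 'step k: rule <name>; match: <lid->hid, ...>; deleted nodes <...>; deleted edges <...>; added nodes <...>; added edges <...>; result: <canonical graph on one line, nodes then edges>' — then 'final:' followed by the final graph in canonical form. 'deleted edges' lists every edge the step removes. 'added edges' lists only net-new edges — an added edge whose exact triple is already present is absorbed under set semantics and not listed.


step 1: rule r1; match: 0->3, 1->1, 2->0, 3->6; deleted nodes 6; deleted edges (6,1,on); added nodes 13; added edges (13,0,on); result: nodes: 0:P, 1:P, 2:P, 3:t1, 4:t2, 9:tok, 10:tok, 11:tok, 12:tok, 13:tok edges: (1,3,in); (1,4,in); (2,4,in); (3,0,out); (9,0,on); (10,1,on); (11,1,on); (12,1,on); (13,0,on)
step 2: rule r1; match: 0->3, 1->1, 2->0, 3->10; deleted nodes 10; deleted edges (10,1,on); added nodes 14; added edges (14,0,on); result: nodes: 0:P, 1:P, 2:P, 3:t1, 4:t2, 9:tok, 11:tok, 12:tok, 13:tok, 14:tok edges: (1,3,in); (1,4,in); (2,4,in); (3,0,out); (9,0,on); (11,1,on); (12,1,on); (13,0,on); (14,0,on)
step 3: rule r1; match: 0->3, 1->1, 2->0, 3->11; deleted nodes 11; deleted edges (11,1,on); added nodes 15; added edges (15,0,on); result: nodes: 0:P, 1:P, 2:P, 3:t1, 4:t2, 9:tok, 12:tok, 13:tok, 14:tok, 15:tok edges: (1,3,in); (1,4,in); (2,4,in); (3,0,out); (9,0,on); (12,1,on); (13,0,on); (14,0,on); (15,0,on)
step 4: rule r1; match: 0->3, 1->1, 2->0, 3->12; deleted nodes 12; deleted edges (12,1,on); added nodes 16; added edges (16,0,on); result: nodes: 0:P, 1:P, 2:P, 3:t1, 4:t2, 9:tok, 13:tok, 14:tok, 15:tok, 16:tok edges: (1,3,in); (1,4,in); (2,4,in); (3,0,out); (9,0,on); (13,0,on); (14,0,on); (15,0,on); (16,0,on)
final:
nodes: 0:P, 1:P, 2:P, 3:t1, 4:t2, 9:tok, 13:tok, 14:tok, 15:tok, 16:tok
edges: (1,3,in); (1,4,in); (2,4,in); (3,0,out); (9,0,on); (13,0,on); (14,0,on); (15,0,on); (16,0,on)


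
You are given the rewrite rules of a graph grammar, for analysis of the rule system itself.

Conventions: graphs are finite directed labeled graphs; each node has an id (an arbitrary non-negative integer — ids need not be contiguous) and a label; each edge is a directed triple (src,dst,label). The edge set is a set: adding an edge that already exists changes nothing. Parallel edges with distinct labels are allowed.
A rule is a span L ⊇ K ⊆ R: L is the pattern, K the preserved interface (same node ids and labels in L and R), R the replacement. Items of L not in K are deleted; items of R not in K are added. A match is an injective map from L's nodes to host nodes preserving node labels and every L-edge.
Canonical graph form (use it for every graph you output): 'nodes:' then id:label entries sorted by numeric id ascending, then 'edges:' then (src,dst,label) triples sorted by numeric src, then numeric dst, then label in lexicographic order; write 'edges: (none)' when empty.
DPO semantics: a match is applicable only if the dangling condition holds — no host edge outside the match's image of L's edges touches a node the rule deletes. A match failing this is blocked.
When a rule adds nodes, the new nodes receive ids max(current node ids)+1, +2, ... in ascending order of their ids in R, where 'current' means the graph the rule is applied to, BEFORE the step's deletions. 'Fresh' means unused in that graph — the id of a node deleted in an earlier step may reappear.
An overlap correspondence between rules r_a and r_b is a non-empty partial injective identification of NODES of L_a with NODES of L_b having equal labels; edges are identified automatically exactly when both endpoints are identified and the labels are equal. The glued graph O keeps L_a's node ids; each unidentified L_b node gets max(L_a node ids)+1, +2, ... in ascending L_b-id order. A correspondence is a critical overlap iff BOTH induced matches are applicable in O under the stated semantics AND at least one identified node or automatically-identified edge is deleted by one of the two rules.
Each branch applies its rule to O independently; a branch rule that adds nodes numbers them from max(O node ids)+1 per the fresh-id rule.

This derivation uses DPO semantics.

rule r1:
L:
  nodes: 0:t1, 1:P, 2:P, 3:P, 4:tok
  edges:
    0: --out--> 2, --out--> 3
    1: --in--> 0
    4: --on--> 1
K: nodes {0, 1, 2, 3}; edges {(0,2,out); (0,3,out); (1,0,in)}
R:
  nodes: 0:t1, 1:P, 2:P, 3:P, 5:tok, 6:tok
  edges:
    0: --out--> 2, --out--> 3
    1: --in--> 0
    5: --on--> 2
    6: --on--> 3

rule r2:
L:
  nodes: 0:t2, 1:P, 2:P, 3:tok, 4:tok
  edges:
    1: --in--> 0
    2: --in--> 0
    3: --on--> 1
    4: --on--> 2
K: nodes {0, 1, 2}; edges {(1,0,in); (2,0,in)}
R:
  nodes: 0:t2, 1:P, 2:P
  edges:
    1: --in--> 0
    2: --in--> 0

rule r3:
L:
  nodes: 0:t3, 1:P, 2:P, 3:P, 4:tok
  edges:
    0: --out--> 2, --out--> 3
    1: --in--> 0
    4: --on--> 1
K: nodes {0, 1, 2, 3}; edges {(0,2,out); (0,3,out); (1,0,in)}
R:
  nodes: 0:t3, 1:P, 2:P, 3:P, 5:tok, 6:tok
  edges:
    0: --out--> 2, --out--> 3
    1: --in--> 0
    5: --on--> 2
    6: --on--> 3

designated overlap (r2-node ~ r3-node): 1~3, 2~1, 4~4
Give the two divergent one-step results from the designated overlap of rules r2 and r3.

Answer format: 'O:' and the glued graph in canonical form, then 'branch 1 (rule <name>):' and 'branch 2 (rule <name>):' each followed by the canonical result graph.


O:
nodes: 0:t2, 1:P, 2:P, 3:tok, 4:tok, 5:t3, 6:P
edges: (1,0,in); (2,0,in); (2,5,in); (3,1,on); (4,2,on); (5,1,out); (5,6,out)
branch 1 (rule r2):
nodes: 0:t2, 1:P, 2:P, 5:t3, 6:P
edges: (1,0,in); (2,0,in); (2,5,in); (5,1,out); (5,6,out)
branch 2 (rule r3):
nodes: 0:t2, 1:P, 2:P, 3:tok, 5:t3, 6:P, 7:tok, 8:tok
edges: (1,0,in); (2,0,in); (2,5,in); (3,1,on); (5,1,out); (5,6,out); (7,6,on); (8,1,on)


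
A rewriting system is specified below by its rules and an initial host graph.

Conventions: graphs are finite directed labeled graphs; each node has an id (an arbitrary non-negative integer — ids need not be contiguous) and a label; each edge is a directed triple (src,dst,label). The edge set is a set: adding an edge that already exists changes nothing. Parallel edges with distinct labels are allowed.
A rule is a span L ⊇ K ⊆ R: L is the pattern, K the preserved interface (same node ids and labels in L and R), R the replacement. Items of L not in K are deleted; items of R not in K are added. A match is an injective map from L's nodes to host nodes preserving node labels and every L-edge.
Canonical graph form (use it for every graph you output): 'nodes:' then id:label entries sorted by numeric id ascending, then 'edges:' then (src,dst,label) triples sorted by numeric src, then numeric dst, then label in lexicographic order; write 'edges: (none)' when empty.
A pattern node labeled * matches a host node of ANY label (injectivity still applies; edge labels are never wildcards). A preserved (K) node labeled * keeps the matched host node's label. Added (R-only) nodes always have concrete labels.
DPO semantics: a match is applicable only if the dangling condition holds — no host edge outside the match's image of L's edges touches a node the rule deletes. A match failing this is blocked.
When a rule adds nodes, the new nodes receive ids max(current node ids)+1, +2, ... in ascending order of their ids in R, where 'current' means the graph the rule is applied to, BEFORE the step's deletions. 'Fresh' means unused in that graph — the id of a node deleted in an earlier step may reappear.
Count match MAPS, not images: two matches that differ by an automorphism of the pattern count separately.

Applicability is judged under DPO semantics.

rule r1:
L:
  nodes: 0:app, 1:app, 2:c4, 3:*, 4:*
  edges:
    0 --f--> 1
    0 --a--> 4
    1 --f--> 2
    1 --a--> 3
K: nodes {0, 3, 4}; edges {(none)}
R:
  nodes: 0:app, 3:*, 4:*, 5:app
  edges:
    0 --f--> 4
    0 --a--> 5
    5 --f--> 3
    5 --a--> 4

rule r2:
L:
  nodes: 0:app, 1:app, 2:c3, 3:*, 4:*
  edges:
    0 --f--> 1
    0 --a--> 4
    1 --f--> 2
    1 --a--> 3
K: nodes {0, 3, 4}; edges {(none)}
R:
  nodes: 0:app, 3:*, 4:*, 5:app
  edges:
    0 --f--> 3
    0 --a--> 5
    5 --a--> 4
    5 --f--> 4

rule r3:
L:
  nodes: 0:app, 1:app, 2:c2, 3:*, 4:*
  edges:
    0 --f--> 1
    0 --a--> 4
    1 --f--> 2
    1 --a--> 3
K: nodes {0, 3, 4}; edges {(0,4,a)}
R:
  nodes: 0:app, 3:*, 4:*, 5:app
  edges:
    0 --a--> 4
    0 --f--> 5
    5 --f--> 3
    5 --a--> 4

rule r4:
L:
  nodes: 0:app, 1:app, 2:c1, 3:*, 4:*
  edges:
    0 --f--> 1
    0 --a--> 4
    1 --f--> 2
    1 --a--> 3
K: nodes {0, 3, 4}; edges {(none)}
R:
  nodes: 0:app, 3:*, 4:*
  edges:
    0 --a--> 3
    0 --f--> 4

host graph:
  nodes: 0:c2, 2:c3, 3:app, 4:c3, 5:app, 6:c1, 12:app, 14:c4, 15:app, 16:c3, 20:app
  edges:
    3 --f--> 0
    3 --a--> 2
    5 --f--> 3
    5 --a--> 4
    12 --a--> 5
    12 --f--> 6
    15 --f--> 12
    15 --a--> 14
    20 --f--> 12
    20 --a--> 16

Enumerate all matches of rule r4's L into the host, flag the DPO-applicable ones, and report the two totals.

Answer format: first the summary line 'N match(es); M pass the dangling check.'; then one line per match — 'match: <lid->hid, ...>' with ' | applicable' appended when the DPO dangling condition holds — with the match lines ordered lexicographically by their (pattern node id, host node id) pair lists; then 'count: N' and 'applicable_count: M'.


2 match(es); 0 pass the dangling check.
match: 0->15, 1->12, 2->6, 3->5, 4->14
match: 0->20, 1->12, 2->6, 3->5, 4->16
count: 2
applicable_count: 0


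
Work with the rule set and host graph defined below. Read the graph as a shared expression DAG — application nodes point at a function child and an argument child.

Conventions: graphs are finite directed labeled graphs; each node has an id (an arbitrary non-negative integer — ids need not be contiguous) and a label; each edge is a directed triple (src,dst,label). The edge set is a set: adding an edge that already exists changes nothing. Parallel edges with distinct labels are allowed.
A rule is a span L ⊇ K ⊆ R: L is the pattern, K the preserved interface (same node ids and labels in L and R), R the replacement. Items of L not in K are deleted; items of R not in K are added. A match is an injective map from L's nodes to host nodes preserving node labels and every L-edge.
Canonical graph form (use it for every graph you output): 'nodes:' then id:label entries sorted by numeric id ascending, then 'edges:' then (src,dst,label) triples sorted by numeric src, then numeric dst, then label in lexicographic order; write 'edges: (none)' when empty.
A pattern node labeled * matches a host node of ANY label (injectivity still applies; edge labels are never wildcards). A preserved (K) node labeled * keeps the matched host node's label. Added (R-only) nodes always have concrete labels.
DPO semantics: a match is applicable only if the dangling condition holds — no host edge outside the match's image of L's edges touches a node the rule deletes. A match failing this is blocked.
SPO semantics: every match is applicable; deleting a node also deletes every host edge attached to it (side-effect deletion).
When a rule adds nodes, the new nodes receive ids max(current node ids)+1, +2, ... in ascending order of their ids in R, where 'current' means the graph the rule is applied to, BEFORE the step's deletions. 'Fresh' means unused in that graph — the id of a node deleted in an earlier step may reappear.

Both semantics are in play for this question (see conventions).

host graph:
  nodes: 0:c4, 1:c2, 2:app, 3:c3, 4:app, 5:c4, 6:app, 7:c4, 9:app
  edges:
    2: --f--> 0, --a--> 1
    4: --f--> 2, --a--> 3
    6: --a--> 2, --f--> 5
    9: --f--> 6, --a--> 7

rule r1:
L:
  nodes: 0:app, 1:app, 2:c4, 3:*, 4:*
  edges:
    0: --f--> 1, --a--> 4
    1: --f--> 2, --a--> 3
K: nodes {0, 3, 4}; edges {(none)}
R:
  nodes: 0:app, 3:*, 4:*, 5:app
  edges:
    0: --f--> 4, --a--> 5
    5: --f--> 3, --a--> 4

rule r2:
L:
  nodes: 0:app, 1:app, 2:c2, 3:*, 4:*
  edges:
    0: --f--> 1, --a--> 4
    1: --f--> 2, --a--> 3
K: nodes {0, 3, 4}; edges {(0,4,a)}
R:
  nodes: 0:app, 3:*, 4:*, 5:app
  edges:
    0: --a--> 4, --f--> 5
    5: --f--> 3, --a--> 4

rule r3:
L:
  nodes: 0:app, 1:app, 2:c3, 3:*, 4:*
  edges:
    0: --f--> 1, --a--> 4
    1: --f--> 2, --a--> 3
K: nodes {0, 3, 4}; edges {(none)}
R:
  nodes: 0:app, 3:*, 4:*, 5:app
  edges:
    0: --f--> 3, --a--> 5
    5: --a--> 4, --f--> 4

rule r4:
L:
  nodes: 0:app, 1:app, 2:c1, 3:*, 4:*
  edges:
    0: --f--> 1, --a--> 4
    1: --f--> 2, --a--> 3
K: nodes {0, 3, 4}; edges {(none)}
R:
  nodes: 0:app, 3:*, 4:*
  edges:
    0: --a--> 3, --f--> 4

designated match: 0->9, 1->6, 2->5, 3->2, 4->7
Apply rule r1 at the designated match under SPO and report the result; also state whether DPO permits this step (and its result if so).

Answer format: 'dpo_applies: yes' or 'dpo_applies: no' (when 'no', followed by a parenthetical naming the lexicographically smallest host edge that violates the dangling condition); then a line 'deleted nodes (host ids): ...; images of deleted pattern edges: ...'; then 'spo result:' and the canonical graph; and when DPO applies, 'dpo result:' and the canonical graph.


dpo_applies: yes
deleted nodes (host ids): 5, 6; images of deleted pattern edges: (6,2,a); (6,5,f); (9,6,f); (9,7,a)
spo result:
nodes: 0:c4, 1:c2, 2:app, 3:c3, 4:app, 7:c4, 9:app, 10:app
edges: (2,0,f); (2,1,a); (4,2,f); (4,3,a); (9,7,f); (9,10,a); (10,2,f); (10,7,a)
dpo result:
nodes: 0:c4, 1:c2, 2:app, 3:c3, 4:app, 7:c4, 9:app, 10:app
edges: (2,0,f); (2,1,a); (4,2,f); (4,3,a); (9,7,f); (9,10,a); (10,2,f); (10,7,a)
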